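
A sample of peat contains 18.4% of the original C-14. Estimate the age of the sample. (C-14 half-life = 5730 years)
Age = t½ × log₂(1/ratio) = 13990 years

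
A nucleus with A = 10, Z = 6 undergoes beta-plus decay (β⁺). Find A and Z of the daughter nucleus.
Daughter: A = 10, Z = 5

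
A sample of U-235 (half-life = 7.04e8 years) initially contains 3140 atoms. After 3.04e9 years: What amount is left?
N = N₀(1/2)^(t/t½) = 157.4 atoms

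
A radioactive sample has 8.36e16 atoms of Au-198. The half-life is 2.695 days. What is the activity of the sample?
A = λN = 2.15e16 decays/day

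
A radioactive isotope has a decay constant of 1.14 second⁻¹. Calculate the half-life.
t½ = ln(2)/λ = 0.608 seconds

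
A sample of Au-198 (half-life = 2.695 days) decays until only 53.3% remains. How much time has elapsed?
t = t½ × log₂(N₀/N) = 2.447 days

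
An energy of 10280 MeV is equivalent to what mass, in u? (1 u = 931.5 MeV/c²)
m = E/c² = 11.04 u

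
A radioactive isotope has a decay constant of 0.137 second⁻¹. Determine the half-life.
t½ = ln(2)/λ = 5.059 seconds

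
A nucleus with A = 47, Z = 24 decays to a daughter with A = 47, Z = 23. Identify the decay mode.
ΔA = 0, ΔZ = -1 ⇒ beta-plus decay (β⁺) or electron capture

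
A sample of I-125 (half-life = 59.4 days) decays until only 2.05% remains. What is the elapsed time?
t = t½ × log₂(N₀/N) = 333.1 days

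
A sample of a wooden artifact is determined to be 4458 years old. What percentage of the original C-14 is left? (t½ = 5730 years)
N/N₀ = (1/2)^(t/t½) = 0.5832 = 58.3%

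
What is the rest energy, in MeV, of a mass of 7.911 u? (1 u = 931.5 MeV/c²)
E = mc² = 7369 MeV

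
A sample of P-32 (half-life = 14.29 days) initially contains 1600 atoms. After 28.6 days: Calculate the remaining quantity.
N = N₀(1/2)^(t/t½) = 399.6 atoms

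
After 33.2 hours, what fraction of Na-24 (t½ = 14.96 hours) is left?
N/N₀ = (1/2)^(t/t½) = 0.2148 = 21.5%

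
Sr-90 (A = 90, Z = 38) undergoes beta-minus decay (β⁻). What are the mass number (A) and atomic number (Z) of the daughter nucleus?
Daughter: A = 90, Z = 39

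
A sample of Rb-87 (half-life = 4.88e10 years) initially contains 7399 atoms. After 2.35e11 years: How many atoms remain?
N = N₀(1/2)^(t/t½) = 262.7 atoms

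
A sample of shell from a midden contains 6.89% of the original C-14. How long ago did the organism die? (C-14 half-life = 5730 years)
Age = t½ × log₂(1/ratio) = 22110 years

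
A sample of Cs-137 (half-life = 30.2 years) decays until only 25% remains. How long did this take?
t = t½ × log₂(N₀/N) = 60.4 years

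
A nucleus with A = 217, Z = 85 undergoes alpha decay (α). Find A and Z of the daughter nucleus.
Daughter: A = 213, Z = 83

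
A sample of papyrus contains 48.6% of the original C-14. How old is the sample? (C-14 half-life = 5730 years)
Age = t½ × log₂(1/ratio) = 5965 years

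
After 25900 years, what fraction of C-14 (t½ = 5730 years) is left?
N/N₀ = (1/2)^(t/t½) = 0.04358 = 4.36%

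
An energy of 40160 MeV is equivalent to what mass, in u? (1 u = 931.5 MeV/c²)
m = E/c² = 43.11 u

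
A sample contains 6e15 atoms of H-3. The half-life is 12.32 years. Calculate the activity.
A = λN = 3.376e14 decays/year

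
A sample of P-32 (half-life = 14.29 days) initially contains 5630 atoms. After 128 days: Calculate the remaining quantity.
N = N₀(1/2)^(t/t½) = 11.33 atoms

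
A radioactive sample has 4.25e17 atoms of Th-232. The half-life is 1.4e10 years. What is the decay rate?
A = λN = 2.104e7 decays/year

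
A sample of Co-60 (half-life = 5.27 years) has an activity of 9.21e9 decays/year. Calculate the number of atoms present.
N = A/λ = 7.002e10 atoms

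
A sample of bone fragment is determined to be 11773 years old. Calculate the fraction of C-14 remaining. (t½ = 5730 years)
N/N₀ = (1/2)^(t/t½) = 0.2407 = 24.1%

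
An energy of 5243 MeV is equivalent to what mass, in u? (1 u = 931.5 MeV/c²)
m = E/c² = 5.629 u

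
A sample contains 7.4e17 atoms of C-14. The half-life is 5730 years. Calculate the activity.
A = λN = 8.952e13 decays/year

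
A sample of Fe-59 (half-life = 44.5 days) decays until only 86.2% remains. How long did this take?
t = t½ × log₂(N₀/N) = 9.534 days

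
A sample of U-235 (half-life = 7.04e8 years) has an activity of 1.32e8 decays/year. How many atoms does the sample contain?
N = A/λ = 1.341e17 atoms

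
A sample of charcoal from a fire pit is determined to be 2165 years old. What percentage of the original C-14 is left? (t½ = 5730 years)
N/N₀ = (1/2)^(t/t½) = 0.7696 = 77%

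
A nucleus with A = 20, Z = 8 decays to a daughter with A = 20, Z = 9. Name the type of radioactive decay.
ΔA = 0, ΔZ = +1 ⇒ beta-minus decay (β⁻)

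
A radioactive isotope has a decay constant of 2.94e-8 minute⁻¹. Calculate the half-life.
t½ = ln(2)/λ = 2.358e7 minutes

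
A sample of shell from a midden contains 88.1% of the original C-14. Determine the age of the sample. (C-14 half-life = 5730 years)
Age = t½ × log₂(1/ratio) = 1047 years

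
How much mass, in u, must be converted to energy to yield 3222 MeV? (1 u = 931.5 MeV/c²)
m = E/c² = 3.459 u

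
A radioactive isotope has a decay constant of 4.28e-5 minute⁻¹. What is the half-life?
t½ = ln(2)/λ = 16200 minutes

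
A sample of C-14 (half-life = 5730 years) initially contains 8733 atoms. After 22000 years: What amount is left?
N = N₀(1/2)^(t/t½) = 610.1 atoms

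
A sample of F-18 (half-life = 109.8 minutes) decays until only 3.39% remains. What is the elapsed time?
t = t½ × log₂(N₀/N) = 536.1 minutes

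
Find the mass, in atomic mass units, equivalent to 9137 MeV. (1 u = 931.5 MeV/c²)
m = E/c² = 9.809 u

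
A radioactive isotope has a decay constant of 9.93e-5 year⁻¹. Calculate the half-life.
t½ = ln(2)/λ = 6980 years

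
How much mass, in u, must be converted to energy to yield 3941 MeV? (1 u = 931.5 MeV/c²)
m = E/c² = 4.231 u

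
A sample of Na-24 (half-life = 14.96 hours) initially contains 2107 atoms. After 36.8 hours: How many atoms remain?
N = N₀(1/2)^(t/t½) = 383 atoms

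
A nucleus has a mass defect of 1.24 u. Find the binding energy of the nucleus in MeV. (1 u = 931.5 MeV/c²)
B.E. = Δm × 931.5 = 1155 MeV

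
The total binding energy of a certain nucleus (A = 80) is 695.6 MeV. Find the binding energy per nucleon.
B.E./A = 695.6/80 = 8.695 MeV/nucleon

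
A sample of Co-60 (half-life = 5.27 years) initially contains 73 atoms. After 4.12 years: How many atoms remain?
N = N₀(1/2)^(t/t½) = 42.46 atoms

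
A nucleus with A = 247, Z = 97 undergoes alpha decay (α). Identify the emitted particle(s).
α particle = ⁴₂He (2 protons + 2 neutrons)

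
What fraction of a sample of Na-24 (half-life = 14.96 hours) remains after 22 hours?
N/N₀ = (1/2)^(t/t½) = 0.3608 = 36.1%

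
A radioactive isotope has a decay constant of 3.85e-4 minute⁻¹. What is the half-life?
t½ = ln(2)/λ = 1800 minutes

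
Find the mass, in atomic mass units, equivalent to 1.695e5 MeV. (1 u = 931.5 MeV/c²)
m = E/c² = 182 u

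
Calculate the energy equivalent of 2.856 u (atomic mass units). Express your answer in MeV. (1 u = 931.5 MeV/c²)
E = mc² = 2660 MeV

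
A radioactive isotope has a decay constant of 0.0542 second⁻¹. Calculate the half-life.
t½ = ln(2)/λ = 12.79 seconds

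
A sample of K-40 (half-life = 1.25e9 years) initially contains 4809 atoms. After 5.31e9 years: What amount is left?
N = N₀(1/2)^(t/t½) = 253.1 atoms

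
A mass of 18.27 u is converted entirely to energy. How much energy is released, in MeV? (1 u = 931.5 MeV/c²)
E = mc² = 17020 MeV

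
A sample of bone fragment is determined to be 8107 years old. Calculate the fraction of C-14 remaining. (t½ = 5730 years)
N/N₀ = (1/2)^(t/t½) = 0.3751 = 37.5%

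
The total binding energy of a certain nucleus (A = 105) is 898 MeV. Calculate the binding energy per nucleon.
B.E./A = 898/105 = 8.552 MeV/nucleon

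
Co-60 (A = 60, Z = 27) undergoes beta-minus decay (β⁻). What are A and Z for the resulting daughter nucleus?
Daughter: A = 60, Z = 28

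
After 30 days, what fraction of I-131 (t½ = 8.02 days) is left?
N/N₀ = (1/2)^(t/t½) = 0.07481 = 7.48%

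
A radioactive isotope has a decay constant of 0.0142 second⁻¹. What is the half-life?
t½ = ln(2)/λ = 48.81 seconds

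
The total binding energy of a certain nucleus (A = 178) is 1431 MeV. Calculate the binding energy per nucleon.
B.E./A = 1431/178 = 8.039 MeV/nucleon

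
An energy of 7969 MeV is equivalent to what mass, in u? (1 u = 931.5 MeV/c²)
m = E/c² = 8.555 u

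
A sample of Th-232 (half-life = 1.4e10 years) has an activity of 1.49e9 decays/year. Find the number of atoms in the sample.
N = A/λ = 3.009e19 atoms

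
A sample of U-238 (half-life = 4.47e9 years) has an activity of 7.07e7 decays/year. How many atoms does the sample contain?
N = A/λ = 4.559e17 atoms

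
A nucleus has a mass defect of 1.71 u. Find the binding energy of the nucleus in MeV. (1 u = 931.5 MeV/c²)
B.E. = Δm × 931.5 = 1593 MeV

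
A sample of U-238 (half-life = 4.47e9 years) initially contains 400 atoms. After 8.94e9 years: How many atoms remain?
N = N₀(1/2)^(t/t½) = 100 atoms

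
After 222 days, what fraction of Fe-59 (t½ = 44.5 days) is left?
N/N₀ = (1/2)^(t/t½) = 0.03149 = 3.15%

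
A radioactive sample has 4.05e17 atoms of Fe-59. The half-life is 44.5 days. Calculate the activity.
A = λN = 6.308e15 decays/day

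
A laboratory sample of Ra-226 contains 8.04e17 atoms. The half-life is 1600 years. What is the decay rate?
A = λN = 3.483e14 decays/year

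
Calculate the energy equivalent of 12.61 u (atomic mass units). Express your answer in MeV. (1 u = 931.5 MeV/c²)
E = mc² = 11750 MeV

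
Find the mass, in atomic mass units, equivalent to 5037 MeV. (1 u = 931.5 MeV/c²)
m = E/c² = 5.407 u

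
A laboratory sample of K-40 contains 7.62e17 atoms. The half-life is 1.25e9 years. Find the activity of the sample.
A = λN = 4.225e8 decays/year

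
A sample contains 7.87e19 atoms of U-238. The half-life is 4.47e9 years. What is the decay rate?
A = λN = 1.22e10 decays/year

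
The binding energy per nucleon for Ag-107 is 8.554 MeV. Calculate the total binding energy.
B.E. = 8.554 × 107 = 915.3 MeV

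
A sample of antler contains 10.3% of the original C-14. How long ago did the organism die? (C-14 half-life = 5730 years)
Age = t½ × log₂(1/ratio) = 18790 years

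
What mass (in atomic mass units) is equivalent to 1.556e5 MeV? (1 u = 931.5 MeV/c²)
m = E/c² = 167 u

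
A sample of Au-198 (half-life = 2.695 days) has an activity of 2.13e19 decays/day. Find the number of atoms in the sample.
N = A/λ = 8.282e19 atoms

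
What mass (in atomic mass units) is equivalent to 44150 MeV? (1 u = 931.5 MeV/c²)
m = E/c² = 47.4 u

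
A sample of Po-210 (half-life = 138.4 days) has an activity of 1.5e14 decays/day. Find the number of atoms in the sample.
N = A/λ = 2.995e16 atoms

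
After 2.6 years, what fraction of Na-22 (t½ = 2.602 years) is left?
N/N₀ = (1/2)^(t/t½) = 0.5003 = 50%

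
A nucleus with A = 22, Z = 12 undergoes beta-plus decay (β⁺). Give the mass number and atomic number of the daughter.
Daughter: A = 22, Z = 11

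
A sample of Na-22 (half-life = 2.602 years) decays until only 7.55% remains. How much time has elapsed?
t = t½ × log₂(N₀/N) = 9.699 years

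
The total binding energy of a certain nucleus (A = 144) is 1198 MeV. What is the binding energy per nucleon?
B.E./A = 1198/144 = 8.319 MeV/nucleon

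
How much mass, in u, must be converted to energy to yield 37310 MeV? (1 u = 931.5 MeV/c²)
m = E/c² = 40.05 u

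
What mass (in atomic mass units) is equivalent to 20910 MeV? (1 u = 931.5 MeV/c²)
m = E/c² = 22.45 u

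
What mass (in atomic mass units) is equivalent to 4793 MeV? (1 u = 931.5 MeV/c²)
m = E/c² = 5.145 u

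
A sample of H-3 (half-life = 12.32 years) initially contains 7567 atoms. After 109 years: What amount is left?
N = N₀(1/2)^(t/t½) = 16.43 atoms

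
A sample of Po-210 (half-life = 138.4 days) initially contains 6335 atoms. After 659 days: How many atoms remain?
N = N₀(1/2)^(t/t½) = 233.5 atoms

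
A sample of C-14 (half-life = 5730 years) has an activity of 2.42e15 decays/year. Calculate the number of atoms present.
N = A/λ = 2.001e19 atoms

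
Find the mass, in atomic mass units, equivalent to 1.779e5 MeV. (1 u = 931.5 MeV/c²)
m = E/c² = 191 u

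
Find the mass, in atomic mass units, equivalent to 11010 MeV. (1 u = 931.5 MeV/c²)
m = E/c² = 11.82 u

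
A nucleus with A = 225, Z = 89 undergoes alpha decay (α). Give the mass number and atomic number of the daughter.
Daughter: A = 221, Z = 87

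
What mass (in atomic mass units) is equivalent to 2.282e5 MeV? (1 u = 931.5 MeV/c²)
m = E/c² = 245 u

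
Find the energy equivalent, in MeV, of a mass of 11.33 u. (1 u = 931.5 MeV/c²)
E = mc² = 10550 MeV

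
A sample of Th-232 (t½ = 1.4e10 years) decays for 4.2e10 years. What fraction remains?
N/N₀ = (1/2)^(t/t½) = 0.125 = 12.5%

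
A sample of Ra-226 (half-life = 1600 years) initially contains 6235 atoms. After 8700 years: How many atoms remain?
N = N₀(1/2)^(t/t½) = 143.9 atoms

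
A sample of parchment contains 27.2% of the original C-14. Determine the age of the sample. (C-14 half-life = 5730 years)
Age = t½ × log₂(1/ratio) = 10760 years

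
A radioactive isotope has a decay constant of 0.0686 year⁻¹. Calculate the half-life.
t½ = ln(2)/λ = 10.1 years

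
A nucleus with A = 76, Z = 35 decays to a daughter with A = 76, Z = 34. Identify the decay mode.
ΔA = 0, ΔZ = -1 ⇒ beta-plus decay (β⁺) or electron capture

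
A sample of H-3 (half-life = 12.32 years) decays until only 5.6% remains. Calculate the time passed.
t = t½ × log₂(N₀/N) = 51.23 years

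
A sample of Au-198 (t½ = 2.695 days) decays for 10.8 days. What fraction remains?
N/N₀ = (1/2)^(t/t½) = 0.06218 = 6.22%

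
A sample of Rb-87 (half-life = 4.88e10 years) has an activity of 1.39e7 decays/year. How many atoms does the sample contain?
N = A/λ = 9.786e17 atoms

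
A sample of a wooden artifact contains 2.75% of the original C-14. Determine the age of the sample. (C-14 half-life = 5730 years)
Age = t½ × log₂(1/ratio) = 29710 years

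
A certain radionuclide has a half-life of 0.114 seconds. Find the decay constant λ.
λ = ln(2)/t½ = 6.08 second⁻¹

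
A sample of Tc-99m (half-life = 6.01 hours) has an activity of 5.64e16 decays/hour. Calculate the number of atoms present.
N = A/λ = 4.89e17 atoms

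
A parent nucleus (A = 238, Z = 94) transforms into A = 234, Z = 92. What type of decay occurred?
ΔA = -4, ΔZ = -2 ⇒ alpha decay (α)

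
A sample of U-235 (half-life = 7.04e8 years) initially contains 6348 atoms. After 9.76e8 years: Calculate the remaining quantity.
N = N₀(1/2)^(t/t½) = 2428 atoms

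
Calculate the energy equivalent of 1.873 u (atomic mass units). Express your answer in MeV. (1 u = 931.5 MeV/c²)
E = mc² = 1745 MeV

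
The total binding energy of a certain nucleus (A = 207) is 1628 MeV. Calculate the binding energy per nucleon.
B.E./A = 1628/207 = 7.865 MeV/nucleon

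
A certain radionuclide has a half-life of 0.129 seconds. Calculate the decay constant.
λ = ln(2)/t½ = 5.373 second⁻¹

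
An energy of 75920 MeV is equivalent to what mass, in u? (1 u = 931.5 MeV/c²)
m = E/c² = 81.5 u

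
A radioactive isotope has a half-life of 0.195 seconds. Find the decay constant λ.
λ = ln(2)/t½ = 3.555 second⁻¹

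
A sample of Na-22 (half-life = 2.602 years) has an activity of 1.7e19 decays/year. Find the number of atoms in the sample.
N = A/λ = 6.382e19 atoms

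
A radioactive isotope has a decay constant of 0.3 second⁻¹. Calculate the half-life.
t½ = ln(2)/λ = 2.31 seconds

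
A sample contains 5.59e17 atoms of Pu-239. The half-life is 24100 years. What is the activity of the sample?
A = λN = 1.608e13 decays/year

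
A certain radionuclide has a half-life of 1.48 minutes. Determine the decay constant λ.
λ = ln(2)/t½ = 0.4683 minute⁻¹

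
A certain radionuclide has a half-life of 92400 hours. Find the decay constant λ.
λ = ln(2)/t½ = 7.502e-6 hour⁻¹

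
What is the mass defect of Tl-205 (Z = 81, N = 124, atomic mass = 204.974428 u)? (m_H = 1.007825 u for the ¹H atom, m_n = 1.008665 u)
Δm = Z·m_H + N·m_n − M = 1.734 u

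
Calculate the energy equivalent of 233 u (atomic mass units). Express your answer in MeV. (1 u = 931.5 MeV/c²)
E = mc² = 2.17e5 MeV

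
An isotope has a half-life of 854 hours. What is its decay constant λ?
λ = ln(2)/t½ = 8.116e-4 hour⁻¹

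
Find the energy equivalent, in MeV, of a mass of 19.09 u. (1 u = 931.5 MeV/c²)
E = mc² = 17780 MeV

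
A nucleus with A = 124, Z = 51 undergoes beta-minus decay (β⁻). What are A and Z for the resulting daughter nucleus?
Daughter: A = 124, Z = 52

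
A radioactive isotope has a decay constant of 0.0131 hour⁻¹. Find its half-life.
t½ = ln(2)/λ = 52.91 hours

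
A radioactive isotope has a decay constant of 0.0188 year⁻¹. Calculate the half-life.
t½ = ln(2)/λ = 36.87 years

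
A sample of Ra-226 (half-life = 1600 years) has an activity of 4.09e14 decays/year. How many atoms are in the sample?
N = A/λ = 9.441e17 atoms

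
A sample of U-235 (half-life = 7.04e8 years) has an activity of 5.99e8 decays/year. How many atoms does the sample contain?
N = A/λ = 6.084e17 atoms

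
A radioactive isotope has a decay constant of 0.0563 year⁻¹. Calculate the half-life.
t½ = ln(2)/λ = 12.31 years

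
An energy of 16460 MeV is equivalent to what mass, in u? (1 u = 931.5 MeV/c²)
m = E/c² = 17.67 u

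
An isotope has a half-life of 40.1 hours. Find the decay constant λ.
λ = ln(2)/t½ = 0.01729 hour⁻¹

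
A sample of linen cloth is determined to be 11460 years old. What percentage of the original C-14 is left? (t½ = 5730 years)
N/N₀ = (1/2)^(t/t½) = 0.25 = 25%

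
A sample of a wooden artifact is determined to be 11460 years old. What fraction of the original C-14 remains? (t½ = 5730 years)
N/N₀ = (1/2)^(t/t½) = 0.25 = 25%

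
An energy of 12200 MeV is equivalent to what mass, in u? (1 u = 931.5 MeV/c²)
m = E/c² = 13.1 u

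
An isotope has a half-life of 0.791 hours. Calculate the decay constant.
λ = ln(2)/t½ = 0.8763 hour⁻¹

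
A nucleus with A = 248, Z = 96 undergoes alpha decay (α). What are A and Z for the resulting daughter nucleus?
Daughter: A = 244, Z = 94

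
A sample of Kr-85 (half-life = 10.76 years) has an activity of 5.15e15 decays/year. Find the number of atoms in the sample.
N = A/λ = 7.995e16 atoms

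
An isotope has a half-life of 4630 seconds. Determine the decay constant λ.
λ = ln(2)/t½ = 1.497e-4 second⁻¹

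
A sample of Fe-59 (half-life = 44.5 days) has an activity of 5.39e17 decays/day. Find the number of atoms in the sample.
N = A/λ = 3.46e19 atoms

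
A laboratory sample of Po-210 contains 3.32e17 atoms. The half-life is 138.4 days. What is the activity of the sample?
A = λN = 1.663e15 decays/day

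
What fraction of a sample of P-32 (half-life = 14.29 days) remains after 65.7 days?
N/N₀ = (1/2)^(t/t½) = 0.0413 = 4.13%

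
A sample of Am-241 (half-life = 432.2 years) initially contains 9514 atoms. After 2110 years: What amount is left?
N = N₀(1/2)^(t/t½) = 322.7 atoms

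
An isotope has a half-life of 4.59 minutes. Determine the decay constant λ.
λ = ln(2)/t½ = 0.151 minute⁻¹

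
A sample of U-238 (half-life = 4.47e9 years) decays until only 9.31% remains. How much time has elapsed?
t = t½ × log₂(N₀/N) = 1.531e10 years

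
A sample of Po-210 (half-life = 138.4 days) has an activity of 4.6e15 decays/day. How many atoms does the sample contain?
N = A/λ = 9.185e17 atoms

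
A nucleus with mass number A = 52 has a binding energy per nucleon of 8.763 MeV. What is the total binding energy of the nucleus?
B.E. = 8.763 × 52 = 455.7 MeV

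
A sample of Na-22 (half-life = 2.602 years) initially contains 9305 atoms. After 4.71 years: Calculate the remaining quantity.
N = N₀(1/2)^(t/t½) = 2653 atoms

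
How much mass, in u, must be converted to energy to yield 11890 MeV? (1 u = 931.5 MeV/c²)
m = E/c² = 12.76 u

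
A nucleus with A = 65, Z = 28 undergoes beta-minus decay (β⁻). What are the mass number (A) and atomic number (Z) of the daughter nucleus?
Daughter: A = 65, Z = 29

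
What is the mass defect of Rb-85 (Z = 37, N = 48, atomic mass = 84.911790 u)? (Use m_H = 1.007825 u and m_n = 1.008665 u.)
Δm = Z·m_H + N·m_n − M = 0.7937 u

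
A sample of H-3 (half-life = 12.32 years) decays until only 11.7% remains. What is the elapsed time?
t = t½ × log₂(N₀/N) = 38.14 years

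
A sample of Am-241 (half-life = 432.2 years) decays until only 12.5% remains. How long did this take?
t = t½ × log₂(N₀/N) = 1297 years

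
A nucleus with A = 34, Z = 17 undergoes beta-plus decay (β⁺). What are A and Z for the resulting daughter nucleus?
Daughter: A = 34, Z = 16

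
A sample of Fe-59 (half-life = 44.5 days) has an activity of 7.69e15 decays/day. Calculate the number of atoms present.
N = A/λ = 4.937e17 atoms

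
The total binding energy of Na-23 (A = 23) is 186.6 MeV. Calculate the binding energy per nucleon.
B.E./A = 186.6/23 = 8.113 MeV/nucleon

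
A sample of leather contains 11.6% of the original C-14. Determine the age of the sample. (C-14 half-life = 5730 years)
Age = t½ × log₂(1/ratio) = 17810 years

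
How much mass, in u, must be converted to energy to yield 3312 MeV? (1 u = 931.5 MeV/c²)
m = E/c² = 3.556 u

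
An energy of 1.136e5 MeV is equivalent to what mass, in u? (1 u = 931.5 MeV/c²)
m = E/c² = 122 u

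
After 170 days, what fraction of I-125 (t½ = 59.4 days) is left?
N/N₀ = (1/2)^(t/t½) = 0.1376 = 13.8%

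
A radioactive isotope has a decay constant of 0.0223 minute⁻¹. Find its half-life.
t½ = ln(2)/λ = 31.08 minutes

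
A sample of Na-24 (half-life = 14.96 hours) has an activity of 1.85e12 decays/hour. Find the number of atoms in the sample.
N = A/λ = 3.993e13 atoms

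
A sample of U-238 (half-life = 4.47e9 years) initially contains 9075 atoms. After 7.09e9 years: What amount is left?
N = N₀(1/2)^(t/t½) = 3023 atoms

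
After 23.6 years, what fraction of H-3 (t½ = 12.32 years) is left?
N/N₀ = (1/2)^(t/t½) = 0.2651 = 26.5%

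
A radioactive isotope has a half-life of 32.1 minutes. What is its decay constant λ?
λ = ln(2)/t½ = 0.02159 minute⁻¹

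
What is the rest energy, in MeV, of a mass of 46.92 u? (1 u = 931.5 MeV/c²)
E = mc² = 43710 MeV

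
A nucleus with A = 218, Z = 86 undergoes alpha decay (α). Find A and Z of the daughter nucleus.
Daughter: A = 214, Z = 84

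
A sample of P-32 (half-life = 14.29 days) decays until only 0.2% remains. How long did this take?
t = t½ × log₂(N₀/N) = 128.1 days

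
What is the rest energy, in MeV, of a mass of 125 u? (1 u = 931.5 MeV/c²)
E = mc² = 1.164e5 MeV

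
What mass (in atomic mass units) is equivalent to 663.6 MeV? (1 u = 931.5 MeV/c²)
m = E/c² = 0.7124 u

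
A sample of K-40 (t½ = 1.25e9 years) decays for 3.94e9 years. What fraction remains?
N/N₀ = (1/2)^(t/t½) = 0.1125 = 11.3%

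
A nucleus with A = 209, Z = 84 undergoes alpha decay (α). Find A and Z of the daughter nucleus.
Daughter: A = 205, Z = 82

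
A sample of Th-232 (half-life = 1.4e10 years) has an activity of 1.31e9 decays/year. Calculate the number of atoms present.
N = A/λ = 2.646e19 atoms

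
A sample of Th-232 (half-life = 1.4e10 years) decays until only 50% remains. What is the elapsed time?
t = t½ × log₂(N₀/N) = 1.4e10 years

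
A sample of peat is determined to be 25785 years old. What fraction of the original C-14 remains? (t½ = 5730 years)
N/N₀ = (1/2)^(t/t½) = 0.04419 = 4.42%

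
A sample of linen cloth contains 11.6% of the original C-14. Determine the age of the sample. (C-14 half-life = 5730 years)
Age = t½ × log₂(1/ratio) = 17810 years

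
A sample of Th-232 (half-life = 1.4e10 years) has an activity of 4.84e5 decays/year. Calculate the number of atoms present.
N = A/λ = 9.776e15 atoms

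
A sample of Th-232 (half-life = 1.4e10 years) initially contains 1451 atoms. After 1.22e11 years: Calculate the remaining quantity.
N = N₀(1/2)^(t/t½) = 3.455 atoms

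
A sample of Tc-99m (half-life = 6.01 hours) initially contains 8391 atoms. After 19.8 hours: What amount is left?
N = N₀(1/2)^(t/t½) = 855.2 atoms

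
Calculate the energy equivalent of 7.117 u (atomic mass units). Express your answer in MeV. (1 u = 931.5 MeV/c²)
E = mc² = 6629 MeV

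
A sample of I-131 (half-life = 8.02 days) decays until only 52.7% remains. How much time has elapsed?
t = t½ × log₂(N₀/N) = 7.411 days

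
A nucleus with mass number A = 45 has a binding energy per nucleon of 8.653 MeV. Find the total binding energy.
B.E. = 8.653 × 45 = 389.4 MeV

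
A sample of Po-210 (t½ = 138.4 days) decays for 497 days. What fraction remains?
N/N₀ = (1/2)^(t/t½) = 0.08298 = 8.3%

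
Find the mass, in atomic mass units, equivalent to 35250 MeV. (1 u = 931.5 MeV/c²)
m = E/c² = 37.84 u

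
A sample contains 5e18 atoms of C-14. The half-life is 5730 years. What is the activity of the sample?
A = λN = 6.048e14 decays/year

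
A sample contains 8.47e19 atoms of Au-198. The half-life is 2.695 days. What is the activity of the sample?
A = λN = 2.178e19 decays/day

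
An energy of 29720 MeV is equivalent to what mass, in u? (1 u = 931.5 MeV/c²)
m = E/c² = 31.91 u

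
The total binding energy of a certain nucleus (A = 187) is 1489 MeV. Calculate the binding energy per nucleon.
B.E./A = 1489/187 = 7.963 MeV/nucleon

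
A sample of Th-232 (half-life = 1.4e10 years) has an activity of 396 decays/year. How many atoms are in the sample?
N = A/λ = 7.998e12 atoms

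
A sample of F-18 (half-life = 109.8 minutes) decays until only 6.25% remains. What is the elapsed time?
t = t½ × log₂(N₀/N) = 439.2 minutes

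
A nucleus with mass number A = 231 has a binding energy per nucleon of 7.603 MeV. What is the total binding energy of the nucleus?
B.E. = 7.603 × 231 = 1756 MeV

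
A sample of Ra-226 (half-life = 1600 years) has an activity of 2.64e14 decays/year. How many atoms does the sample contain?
N = A/λ = 6.094e17 atoms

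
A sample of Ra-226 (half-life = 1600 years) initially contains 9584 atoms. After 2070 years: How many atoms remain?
N = N₀(1/2)^(t/t½) = 3909 atoms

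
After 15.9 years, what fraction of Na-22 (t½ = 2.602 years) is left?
N/N₀ = (1/2)^(t/t½) = 0.01447 = 1.45%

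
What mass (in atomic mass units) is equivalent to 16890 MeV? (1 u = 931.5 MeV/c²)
m = E/c² = 18.13 u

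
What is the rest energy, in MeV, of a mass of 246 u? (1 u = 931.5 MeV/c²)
E = mc² = 2.291e5 MeV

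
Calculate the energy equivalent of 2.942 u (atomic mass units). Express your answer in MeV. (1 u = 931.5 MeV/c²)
E = mc² = 2740 MeV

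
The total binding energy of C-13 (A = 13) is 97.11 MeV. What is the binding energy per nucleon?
B.E./A = 97.11/13 = 7.47 MeV/nucleon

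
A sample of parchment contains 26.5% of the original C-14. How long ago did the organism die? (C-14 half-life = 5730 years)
Age = t½ × log₂(1/ratio) = 10980 years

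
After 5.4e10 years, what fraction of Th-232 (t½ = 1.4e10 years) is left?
N/N₀ = (1/2)^(t/t½) = 0.06901 = 6.9%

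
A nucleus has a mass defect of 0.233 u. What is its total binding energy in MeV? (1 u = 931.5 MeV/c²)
B.E. = Δm × 931.5 = 217 MeV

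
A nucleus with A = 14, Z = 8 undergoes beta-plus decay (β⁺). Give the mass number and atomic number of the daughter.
Daughter: A = 14, Z = 7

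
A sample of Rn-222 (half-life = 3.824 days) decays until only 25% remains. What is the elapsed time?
t = t½ × log₂(N₀/N) = 7.648 days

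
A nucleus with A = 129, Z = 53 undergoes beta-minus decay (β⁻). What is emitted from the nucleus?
β⁻: electron (e⁻) + antineutrino (ν̄ₑ)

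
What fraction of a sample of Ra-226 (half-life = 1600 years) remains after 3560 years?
N/N₀ = (1/2)^(t/t½) = 0.2139 = 21.4%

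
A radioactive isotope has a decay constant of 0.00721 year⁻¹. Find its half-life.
t½ = ln(2)/λ = 96.14 years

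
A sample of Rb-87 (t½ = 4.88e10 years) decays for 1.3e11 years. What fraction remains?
N/N₀ = (1/2)^(t/t½) = 0.1578 = 15.8%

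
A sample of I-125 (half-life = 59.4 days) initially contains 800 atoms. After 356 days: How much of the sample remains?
N = N₀(1/2)^(t/t½) = 12.56 atoms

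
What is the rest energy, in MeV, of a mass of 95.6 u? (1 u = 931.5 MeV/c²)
E = mc² = 89050 MeV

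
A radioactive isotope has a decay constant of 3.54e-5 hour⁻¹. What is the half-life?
t½ = ln(2)/λ = 19580 hours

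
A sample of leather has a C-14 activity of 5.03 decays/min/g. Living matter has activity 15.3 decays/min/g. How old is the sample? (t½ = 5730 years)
Age = t½ × log₂(A₀/A) = 9196 years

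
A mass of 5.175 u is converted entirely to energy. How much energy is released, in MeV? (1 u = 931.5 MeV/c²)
E = mc² = 4821 MeV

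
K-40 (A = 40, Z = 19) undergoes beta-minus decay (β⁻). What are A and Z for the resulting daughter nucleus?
Daughter: A = 40, Z = 20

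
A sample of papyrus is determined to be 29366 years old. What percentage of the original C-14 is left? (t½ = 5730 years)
N/N₀ = (1/2)^(t/t½) = 0.02866 = 2.87%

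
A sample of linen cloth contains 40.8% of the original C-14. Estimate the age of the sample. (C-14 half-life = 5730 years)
Age = t½ × log₂(1/ratio) = 7411 years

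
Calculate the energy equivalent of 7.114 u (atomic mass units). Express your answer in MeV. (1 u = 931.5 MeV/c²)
E = mc² = 6627 MeV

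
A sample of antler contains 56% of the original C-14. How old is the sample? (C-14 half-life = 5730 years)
Age = t½ × log₂(1/ratio) = 4793 years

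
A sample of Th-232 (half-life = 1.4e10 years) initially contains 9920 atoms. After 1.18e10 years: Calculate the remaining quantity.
N = N₀(1/2)^(t/t½) = 5531 atoms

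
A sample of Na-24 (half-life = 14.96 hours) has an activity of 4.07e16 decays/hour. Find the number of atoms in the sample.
N = A/λ = 8.784e17 atoms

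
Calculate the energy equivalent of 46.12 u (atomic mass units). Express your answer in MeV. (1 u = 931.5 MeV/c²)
E = mc² = 42960 MeV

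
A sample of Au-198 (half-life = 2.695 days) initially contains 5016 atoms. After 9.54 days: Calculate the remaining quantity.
N = N₀(1/2)^(t/t½) = 431.3 atoms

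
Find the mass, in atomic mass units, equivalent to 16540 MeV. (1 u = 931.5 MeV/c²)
m = E/c² = 17.76 u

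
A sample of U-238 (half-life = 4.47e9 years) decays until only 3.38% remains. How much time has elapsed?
t = t½ × log₂(N₀/N) = 2.184e10 years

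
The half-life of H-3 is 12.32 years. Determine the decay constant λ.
λ = ln(2)/t½ = 0.05626 year⁻¹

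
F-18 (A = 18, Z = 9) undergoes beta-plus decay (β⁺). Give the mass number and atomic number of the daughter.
Daughter: A = 18, Z = 8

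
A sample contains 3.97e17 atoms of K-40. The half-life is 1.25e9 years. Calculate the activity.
A = λN = 2.201e8 decays/year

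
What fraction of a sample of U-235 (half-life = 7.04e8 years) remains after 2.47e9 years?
N/N₀ = (1/2)^(t/t½) = 0.08787 = 8.79%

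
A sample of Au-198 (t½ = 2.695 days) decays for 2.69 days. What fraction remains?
N/N₀ = (1/2)^(t/t½) = 0.5006 = 50.1%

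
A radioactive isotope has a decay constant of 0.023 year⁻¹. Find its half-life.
t½ = ln(2)/λ = 30.14 years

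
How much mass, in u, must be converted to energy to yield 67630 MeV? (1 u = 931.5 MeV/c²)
m = E/c² = 72.6 u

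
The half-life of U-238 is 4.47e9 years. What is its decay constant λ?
λ = ln(2)/t½ = 1.551e-10 year⁻¹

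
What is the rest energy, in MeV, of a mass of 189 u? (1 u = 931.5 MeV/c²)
E = mc² = 1.761e5 MeV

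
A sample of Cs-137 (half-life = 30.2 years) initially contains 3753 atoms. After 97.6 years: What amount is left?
N = N₀(1/2)^(t/t½) = 399.5 atoms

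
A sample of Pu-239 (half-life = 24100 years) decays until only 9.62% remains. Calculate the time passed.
t = t½ × log₂(N₀/N) = 81410 years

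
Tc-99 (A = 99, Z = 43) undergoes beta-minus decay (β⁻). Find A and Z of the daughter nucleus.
Daughter: A = 99, Z = 44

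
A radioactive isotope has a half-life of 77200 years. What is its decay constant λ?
λ = ln(2)/t½ = 8.979e-6 year⁻¹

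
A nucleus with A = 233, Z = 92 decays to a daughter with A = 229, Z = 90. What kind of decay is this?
ΔA = -4, ΔZ = -2 ⇒ alpha decay (α)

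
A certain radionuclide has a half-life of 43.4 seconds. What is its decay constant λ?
λ = ln(2)/t½ = 0.01597 second⁻¹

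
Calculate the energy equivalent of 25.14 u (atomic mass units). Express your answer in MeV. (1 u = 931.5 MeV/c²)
E = mc² = 23420 MeV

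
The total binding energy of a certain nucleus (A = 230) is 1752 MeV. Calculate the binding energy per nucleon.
B.E./A = 1752/230 = 7.617 MeV/nucleon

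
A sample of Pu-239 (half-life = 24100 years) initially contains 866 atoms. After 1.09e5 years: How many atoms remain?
N = N₀(1/2)^(t/t½) = 37.67 atoms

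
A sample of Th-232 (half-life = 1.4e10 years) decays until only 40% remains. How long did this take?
t = t½ × log₂(N₀/N) = 1.851e10 years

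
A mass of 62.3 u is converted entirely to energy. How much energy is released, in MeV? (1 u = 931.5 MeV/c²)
E = mc² = 58030 MeV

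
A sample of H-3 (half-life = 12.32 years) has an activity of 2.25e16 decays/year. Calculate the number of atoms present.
N = A/λ = 3.999e17 atoms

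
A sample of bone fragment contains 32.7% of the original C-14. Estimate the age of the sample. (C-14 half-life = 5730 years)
Age = t½ × log₂(1/ratio) = 9240 years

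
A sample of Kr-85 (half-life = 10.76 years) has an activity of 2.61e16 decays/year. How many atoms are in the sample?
N = A/λ = 4.052e17 atoms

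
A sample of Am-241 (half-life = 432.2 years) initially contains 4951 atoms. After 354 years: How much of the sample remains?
N = N₀(1/2)^(t/t½) = 2806 atoms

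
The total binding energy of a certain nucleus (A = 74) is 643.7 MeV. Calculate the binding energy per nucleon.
B.E./A = 643.7/74 = 8.699 MeV/nucleon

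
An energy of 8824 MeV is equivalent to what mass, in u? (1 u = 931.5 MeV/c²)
m = E/c² = 9.473 u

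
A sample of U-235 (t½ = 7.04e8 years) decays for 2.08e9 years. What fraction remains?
N/N₀ = (1/2)^(t/t½) = 0.129 = 12.9%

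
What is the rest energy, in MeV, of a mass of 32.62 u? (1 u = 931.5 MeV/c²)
E = mc² = 30390 MeV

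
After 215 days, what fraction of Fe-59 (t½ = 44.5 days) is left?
N/N₀ = (1/2)^(t/t½) = 0.03512 = 3.51%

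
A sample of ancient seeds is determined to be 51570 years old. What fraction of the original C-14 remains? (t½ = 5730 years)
N/N₀ = (1/2)^(t/t½) = 0.001953 = 0.195%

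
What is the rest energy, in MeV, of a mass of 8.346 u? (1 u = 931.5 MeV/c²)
E = mc² = 7774 MeV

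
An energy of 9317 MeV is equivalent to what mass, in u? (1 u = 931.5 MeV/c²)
m = E/c² = 10 u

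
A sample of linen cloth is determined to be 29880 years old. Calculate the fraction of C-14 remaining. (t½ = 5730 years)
N/N₀ = (1/2)^(t/t½) = 0.02693 = 2.69%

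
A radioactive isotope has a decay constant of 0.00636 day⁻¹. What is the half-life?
t½ = ln(2)/λ = 109 days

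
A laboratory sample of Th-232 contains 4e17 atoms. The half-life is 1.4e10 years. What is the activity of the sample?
A = λN = 1.98e7 decays/year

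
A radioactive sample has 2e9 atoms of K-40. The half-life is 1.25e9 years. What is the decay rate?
A = λN = 1.109 decays/year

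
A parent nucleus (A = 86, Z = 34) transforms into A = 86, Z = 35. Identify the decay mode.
ΔA = 0, ΔZ = +1 ⇒ beta-minus decay (β⁻)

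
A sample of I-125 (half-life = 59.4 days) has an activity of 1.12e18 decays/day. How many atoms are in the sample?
N = A/λ = 9.598e19 atoms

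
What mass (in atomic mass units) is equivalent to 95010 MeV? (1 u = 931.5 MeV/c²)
m = E/c² = 102 u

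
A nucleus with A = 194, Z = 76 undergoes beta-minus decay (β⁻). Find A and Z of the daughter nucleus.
Daughter: A = 194, Z = 77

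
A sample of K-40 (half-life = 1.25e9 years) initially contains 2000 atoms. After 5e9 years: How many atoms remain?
N = N₀(1/2)^(t/t½) = 125 atoms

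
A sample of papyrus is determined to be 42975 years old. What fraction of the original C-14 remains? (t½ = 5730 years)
N/N₀ = (1/2)^(t/t½) = 0.005524 = 0.552%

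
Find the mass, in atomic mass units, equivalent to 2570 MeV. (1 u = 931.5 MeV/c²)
m = E/c² = 2.759 u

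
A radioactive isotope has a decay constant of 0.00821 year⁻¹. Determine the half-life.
t½ = ln(2)/λ = 84.43 years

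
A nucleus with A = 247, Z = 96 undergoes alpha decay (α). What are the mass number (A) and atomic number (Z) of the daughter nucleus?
Daughter: A = 243, Z = 94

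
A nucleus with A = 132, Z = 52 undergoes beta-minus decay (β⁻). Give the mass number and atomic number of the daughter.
Daughter: A = 132, Z = 53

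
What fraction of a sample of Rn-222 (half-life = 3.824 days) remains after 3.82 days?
N/N₀ = (1/2)^(t/t½) = 0.5004 = 50%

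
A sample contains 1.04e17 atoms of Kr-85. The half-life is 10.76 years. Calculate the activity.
A = λN = 6.7e15 decays/year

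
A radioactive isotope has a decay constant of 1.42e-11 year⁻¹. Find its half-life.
t½ = ln(2)/λ = 4.881e10 years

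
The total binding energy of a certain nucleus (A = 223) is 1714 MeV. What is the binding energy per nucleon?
B.E./A = 1714/223 = 7.686 MeV/nucleon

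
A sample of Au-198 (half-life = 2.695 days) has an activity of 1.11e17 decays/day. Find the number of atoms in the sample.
N = A/λ = 4.316e17 atoms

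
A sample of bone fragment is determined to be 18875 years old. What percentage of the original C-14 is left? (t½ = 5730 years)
N/N₀ = (1/2)^(t/t½) = 0.102 = 10.2%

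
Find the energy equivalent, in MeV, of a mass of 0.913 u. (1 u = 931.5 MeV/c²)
E = mc² = 850.5 MeV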